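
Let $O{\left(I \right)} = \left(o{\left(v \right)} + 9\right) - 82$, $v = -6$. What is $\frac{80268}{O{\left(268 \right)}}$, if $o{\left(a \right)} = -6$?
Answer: $- \frac{80268}{79} \approx -1016.1$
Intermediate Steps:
$O{\left(I \right)} = -79$ ($O{\left(I \right)} = \left(-6 + 9\right) - 82 = 3 - 82 = -79$)
$\frac{80268}{O{\left(268 \right)}} = \frac{80268}{-79} = 80268 \left(- \frac{1}{79}\right) = - \frac{80268}{79}$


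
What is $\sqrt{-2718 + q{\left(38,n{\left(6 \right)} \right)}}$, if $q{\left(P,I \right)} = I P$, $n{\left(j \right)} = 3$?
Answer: $2 i \sqrt{651} \approx 51.029 i$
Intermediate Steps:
$\sqrt{-2718 + q{\left(38,n{\left(6 \right)} \right)}} = \sqrt{-2718 + 3 \cdot 38} = \sqrt{-2718 + 114} = \sqrt{-2604} = 2 i \sqrt{651}$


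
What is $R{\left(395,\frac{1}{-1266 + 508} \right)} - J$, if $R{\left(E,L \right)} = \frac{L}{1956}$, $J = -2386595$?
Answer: $\frac{3538480303559}{1482648} \approx 2.3866 \cdot 10^{6}$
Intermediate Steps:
$R{\left(E,L \right)} = \frac{L}{1956}$ ($R{\left(E,L \right)} = L \frac{1}{1956} = \frac{L}{1956}$)
$R{\left(395,\frac{1}{-1266 + 508} \right)} - J = \frac{1}{1956 \left(-1266 + 508\right)} - -2386595 = \frac{1}{1956 \left(-758\right)} + 2386595 = \frac{1}{1956} \left(- \frac{1}{758}\right) + 2386595 = - \frac{1}{1482648} + 2386595 = \frac{3538480303559}{1482648}$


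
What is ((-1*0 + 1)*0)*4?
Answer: 0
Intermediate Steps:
((-1*0 + 1)*0)*4 = ((0 + 1)*0)*4 = (1*0)*4 = 0*4 = 0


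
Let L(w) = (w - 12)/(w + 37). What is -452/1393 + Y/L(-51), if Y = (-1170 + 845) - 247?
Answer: -1597660/12537 ≈ -127.44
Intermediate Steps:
L(w) = (-12 + w)/(37 + w)
Y = -572 (Y = -325 - 247 = -572)
-452/1393 + Y/L(-51) = -452/1393 - 572*(37 - 51)/(-12 - 51) = -452*1/1393 - 572/(-63/(-14)) = -452/1393 - 572/((-1/14*(-63))) = -452/1393 - 572/9/2 = -452/1393 - 572*2/9 = -452/1393 - 1144/9 = -1597660/12537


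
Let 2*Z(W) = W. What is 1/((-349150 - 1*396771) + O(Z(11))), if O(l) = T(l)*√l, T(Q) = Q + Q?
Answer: -135622/101163297741 - √22/101163297741 ≈ -1.3407e-6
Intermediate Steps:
T(Q) = 2*Q
Z(W) = W/2
O(l) = 2*l^(3/2) (O(l) = (2*l)*√l = 2*l^(3/2))
1/((-349150 - 1*396771) + O(Z(11))) = 1/((-349150 - 1*396771) + 2*((½)*11)^(3/2)) = 1/((-349150 - 396771) + 2*(11/2)^(3/2)) = 1/(-745921 + 2*(11*√22/4)) = 1/(-745921 + 11*√22/2)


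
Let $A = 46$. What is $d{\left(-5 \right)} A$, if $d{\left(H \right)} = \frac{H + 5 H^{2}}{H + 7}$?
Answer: $2760$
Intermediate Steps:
$d{\left(H \right)} = \frac{H + 5 H^{2}}{7 + H}$
$d{\left(-5 \right)} A = - \frac{5 \left(1 + 5 \left(-5\right)\right)}{7 - 5} \cdot 46 = - \frac{5 \left(1 - 25\right)}{2} \cdot 46 = \left(-5\right) \frac{1}{2} \left(-24\right) 46 = 60 \cdot 46 = 2760$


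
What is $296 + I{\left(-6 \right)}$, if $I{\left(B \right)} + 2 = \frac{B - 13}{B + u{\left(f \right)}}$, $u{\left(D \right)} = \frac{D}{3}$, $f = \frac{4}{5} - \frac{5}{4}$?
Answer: $\frac{36542}{123} \approx 297.09$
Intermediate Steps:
$f = - \frac{9}{20}$ ($f = 4 \cdot \frac{1}{5} - \frac{5}{4} = \frac{4}{5} - \frac{5}{4} = - \frac{9}{20} \approx -0.45$)
$u{\left(D \right)} = \frac{D}{3}$ ($u{\left(D \right)} = D \frac{1}{3} = \frac{D}{3}$)
$I{\left(B \right)} = -2 + \frac{-13 + B}{- \frac{3}{20} + B}$ ($I{\left(B \right)} = -2 + \frac{B - 13}{B + \frac{1}{3} \left(- \frac{9}{20}\right)} = -2 + \frac{-13 + B}{B - \frac{3}{20}} = -2 + \frac{-13 + B}{- \frac{3}{20} + B}$)
$296 + I{\left(-6 \right)} = 296 + \frac{2 \left(-127 - -60\right)}{-3 + 20 \left(-6\right)} = 296 + \frac{2 \left(-127 + 60\right)}{-3 - 120} = 296 + 2 \frac{1}{-123} \left(-67\right) = 296 + 2 \left(- \frac{1}{123}\right) \left(-67\right) = 296 + \frac{134}{123} = \frac{36542}{123}$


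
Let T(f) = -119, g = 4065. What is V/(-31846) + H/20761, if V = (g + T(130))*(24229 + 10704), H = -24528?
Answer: -1431296996993/330577403 ≈ -4329.7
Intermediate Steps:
V = 137845618 (V = (4065 - 119)*(24229 + 10704) = 3946*34933 = 137845618)
V/(-31846) + H/20761 = 137845618/(-31846) - 24528/20761 = 137845618*(-1/31846) - 24528*1/20761 = -68922809/15923 - 24528/20761 = -1431296996993/330577403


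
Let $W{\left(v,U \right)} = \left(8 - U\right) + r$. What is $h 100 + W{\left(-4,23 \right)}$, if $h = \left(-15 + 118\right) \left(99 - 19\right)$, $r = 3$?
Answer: $823988$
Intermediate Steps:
$h = 8240$ ($h = 103 \cdot 80 = 8240$)
$W{\left(v,U \right)} = 11 - U$ ($W{\left(v,U \right)} = \left(8 - U\right) + 3 = 11 - U$)
$h 100 + W{\left(-4,23 \right)} = 8240 \cdot 100 + \left(11 - 23\right) = 824000 + \left(11 - 23\right) = 824000 - 12 = 823988$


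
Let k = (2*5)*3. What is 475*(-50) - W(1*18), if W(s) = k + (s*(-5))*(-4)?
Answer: -24140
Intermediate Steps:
k = 30 (k = 10*3 = 30)
W(s) = 30 + 20*s (W(s) = 30 + (s*(-5))*(-4) = 30 - 5*s*(-4) = 30 + 20*s)
475*(-50) - W(1*18) = 475*(-50) - (30 + 20*(1*18)) = -23750 - (30 + 20*18) = -23750 - (30 + 360) = -23750 - 1*390 = -23750 - 390 = -24140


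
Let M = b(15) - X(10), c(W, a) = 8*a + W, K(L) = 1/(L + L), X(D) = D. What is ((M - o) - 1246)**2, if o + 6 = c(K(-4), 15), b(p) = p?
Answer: 117483921/64 ≈ 1.8357e+6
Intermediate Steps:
K(L) = 1/(2*L)
c(W, a) = W + 8*a
M = 5 (M = 15 - 1*10 = 15 - 10 = 5)
o = 911/8 (o = -6 + ((1/2)/(-4) + 8*15) = -6 + ((1/2)*(-1/4) + 120) = -6 + (-1/8 + 120) = -6 + 959/8 = 911/8 ≈ 113.88)
((M - o) - 1246)**2 = ((5 - 1*911/8) - 1246)**2 = ((5 - 911/8) - 1246)**2 = (-871/8 - 1246)**2 = (-10839/8)**2 = 117483921/64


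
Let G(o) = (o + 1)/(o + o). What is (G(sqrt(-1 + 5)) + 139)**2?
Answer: 312481/16 ≈ 19530.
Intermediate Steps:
G(o) = (1 + o)/(2*o) (G(o) = (1 + o)/((2*o)) = (1 + o)*(1/(2*o)) = (1 + o)/(2*o))
(G(sqrt(-1 + 5)) + 139)**2 = ((1 + sqrt(-1 + 5))/(2*(sqrt(-1 + 5))) + 139)**2 = ((1 + sqrt(4))/(2*(sqrt(4))) + 139)**2 = ((1/2)*(1 + 2)/2 + 139)**2 = ((1/2)*(1/2)*3 + 139)**2 = (3/4 + 139)**2 = (559/4)**2 = 312481/16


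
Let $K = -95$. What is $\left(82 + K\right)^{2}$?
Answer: $169$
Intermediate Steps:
$\left(82 + K\right)^{2} = \left(82 - 95\right)^{2} = \left(-13\right)^{2} = 169$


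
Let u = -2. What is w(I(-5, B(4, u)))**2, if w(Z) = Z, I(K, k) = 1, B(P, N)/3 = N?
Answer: 1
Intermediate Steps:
B(P, N) = 3*N
w(I(-5, B(4, u)))**2 = 1**2 = 1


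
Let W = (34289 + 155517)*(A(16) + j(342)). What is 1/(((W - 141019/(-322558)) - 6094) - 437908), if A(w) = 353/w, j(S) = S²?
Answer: 1290232/28648585602050661 ≈ 4.5036e-11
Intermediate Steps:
W = 177637252631/8 (W = (34289 + 155517)*(353/16 + 342²) = 189806*(353*(1/16) + 116964) = 189806*(353/16 + 116964) = 189806*(1871777/16) = 177637252631/8 ≈ 2.2205e+10)
1/(((W - 141019/(-322558)) - 6094) - 437908) = 1/(((177637252631/8 - 141019/(-322558)) - 6094) - 437908) = 1/(((177637252631/8 - 141019*(-1/322558)) - 6094) - 437908) = 1/(((177637252631/8 + 141019/322558) - 6094) - 437908) = 1/((28649158467639125/1290232 - 6094) - 437908) = 1/(28649150604965317/1290232 - 437908) = 1/(28648585602050661/1290232) = 1290232/28648585602050661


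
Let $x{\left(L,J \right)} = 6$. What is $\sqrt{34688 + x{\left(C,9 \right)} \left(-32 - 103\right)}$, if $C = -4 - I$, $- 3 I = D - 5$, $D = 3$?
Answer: $\sqrt{33878} \approx 184.06$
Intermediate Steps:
$I = \frac{2}{3}$ ($I = - \frac{3 - 5}{3} = \left(- \frac{1}{3}\right) \left(-2\right) = \frac{2}{3} \approx 0.66667$)
$C = - \frac{14}{3}$ ($C = -4 - \frac{2}{3} = - \frac{14}{3} \approx -4.6667$)
$\sqrt{34688 + x{\left(C,9 \right)} \left(-32 - 103\right)} = \sqrt{34688 + 6 \left(-32 - 103\right)} = \sqrt{34688 + 6 \left(-135\right)} = \sqrt{34688 - 810} = \sqrt{33878}$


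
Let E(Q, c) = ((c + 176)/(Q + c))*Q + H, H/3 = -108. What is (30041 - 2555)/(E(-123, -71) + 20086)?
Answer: 5332284/3846743 ≈ 1.3862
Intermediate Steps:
H = -324 (H = 3*(-108) = -324)
E(Q, c) = -324 + Q*(176 + c)/(Q + c) (E(Q, c) = ((c + 176)/(Q + c))*Q - 324 = ((176 + c)/(Q + c))*Q - 324 = Q*(176 + c)/(Q + c) - 324 = -324 + Q*(176 + c)/(Q + c))
(30041 - 2555)/(E(-123, -71) + 20086) = (30041 - 2555)/((-324*(-71) - 148*(-123) - 123*(-71))/(-123 - 71) + 20086) = 27486/((23004 + 18204 + 8733)/(-194) + 20086) = 27486/(-1/194*49941 + 20086) = 27486/(-49941/194 + 20086) = 27486/(3846743/194) = 27486*(194/3846743) = 5332284/3846743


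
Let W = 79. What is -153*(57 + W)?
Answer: -20808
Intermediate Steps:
-153*(57 + W) = -153*(57 + 79) = -153*136 = -20808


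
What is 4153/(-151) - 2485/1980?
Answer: -1719635/59796 ≈ -28.758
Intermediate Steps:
4153/(-151) - 2485/1980 = 4153*(-1/151) - 2485*1/1980 = -4153/151 - 497/396 = -1719635/59796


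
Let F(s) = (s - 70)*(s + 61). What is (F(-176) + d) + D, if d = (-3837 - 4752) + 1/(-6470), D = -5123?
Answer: 94319659/6470 ≈ 14578.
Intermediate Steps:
d = -55570831/6470 (d = -8589 - 1/6470 = -55570831/6470 ≈ -8589.0)
F(s) = (-70 + s)*(61 + s)
(F(-176) + d) + D = ((-4270 + (-176)**2 - 9*(-176)) - 55570831/6470) - 5123 = ((-4270 + 30976 + 1584) - 55570831/6470) - 5123 = (28290 - 55570831/6470) - 5123 = 127465469/6470 - 5123 = 94319659/6470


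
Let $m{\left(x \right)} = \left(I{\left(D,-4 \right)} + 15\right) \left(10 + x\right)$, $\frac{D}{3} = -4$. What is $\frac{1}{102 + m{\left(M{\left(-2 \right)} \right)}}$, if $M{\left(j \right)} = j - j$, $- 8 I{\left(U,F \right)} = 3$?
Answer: $\frac{4}{993} \approx 0.0040282$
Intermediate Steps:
$D = -12$ ($D = 3 \left(-4\right) = -12$)
$I{\left(U,F \right)} = - \frac{3}{8}$ ($I{\left(U,F \right)} = \left(- \frac{1}{8}\right) 3 = - \frac{3}{8}$)
$M{\left(j \right)} = 0$
$m{\left(x \right)} = \frac{585}{4} + \frac{117 x}{8}$ ($m{\left(x \right)} = \left(- \frac{3}{8} + 15\right) \left(10 + x\right) = \frac{117 \left(10 + x\right)}{8} = \frac{585}{4} + \frac{117 x}{8}$)
$\frac{1}{102 + m{\left(M{\left(-2 \right)} \right)}} = \frac{1}{102 + \left(\frac{585}{4} + \frac{117}{8} \cdot 0\right)} = \frac{1}{102 + \left(\frac{585}{4} + 0\right)} = \frac{1}{102 + \frac{585}{4}} = \frac{1}{\frac{993}{4}} = \frac{4}{993}$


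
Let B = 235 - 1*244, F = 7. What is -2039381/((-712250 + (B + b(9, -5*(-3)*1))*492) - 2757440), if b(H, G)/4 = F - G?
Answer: 2039381/3489862 ≈ 0.58437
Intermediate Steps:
B = -9 (B = 235 - 244 = -9)
b(H, G) = 28 - 4*G (b(H, G) = 4*(7 - G) = 28 - 4*G)
-2039381/((-712250 + (B + b(9, -5*(-3)*1))*492) - 2757440) = -2039381/((-712250 + (-9 + (28 - 4*(-5*(-3))))*492) - 2757440) = -2039381/((-712250 + (-9 + (28 - 60))*492) - 2757440) = -2039381/((-712250 + (-9 - 32)*492) - 2757440) = -2039381/((-712250 - 41*492) - 2757440) = -2039381/((-712250 - 20172) - 2757440) = -2039381/(-732422 - 2757440) = -2039381/(-3489862) = -2039381*(-1/3489862) = 2039381/3489862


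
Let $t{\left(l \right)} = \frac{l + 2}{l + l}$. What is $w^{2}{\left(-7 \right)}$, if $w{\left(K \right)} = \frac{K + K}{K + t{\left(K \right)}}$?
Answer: $\frac{38416}{8649} \approx 4.4417$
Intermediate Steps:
$t{\left(l \right)} = \frac{2 + l}{2 l}$
$w{\left(K \right)} = \frac{2 K}{K + \frac{2 + K}{2 K}}$ ($w{\left(K \right)} = \frac{K + K}{K + \frac{2 + K}{2 K}} = \frac{2 K}{K + \frac{2 + K}{2 K}}$)
$w^{2}{\left(-7 \right)} = \left(\frac{4 \left(-7\right)^{2}}{2 - 7 + 2 \left(-7\right)^{2}}\right)^{2} = \left(4 \cdot 49 \frac{1}{2 - 7 + 2 \cdot 49}\right)^{2} = \left(4 \cdot 49 \frac{1}{2 - 7 + 98}\right)^{2} = \left(4 \cdot 49 \cdot \frac{1}{93}\right)^{2} = \left(\frac{196}{93}\right)^{2} = \frac{38416}{8649}$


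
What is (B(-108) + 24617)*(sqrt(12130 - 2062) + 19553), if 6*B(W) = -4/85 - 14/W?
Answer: 13256006386127/27540 + 677952559*sqrt(2517)/13770 ≈ 4.8381e+8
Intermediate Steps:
B(W) = -2/255 - 7/(3*W) (B(W) = (-4/85 - 14/W)/6 = -2/255 - 7/(3*W))
(B(-108) + 24617)*(sqrt(12130 - 2062) + 19553) = ((1/255)*(-595 - 2*(-108))/(-108) + 24617)*(sqrt(12130 - 2062) + 19553) = ((1/255)*(-1/108)*(-595 + 216) + 24617)*(sqrt(10068) + 19553) = ((1/255)*(-1/108)*(-379) + 24617)*(2*sqrt(2517) + 19553) = (379/27540 + 24617)*(19553 + 2*sqrt(2517)) = 677952559*(19553 + 2*sqrt(2517))/27540 = 13256006386127/27540 + 677952559*sqrt(2517)/13770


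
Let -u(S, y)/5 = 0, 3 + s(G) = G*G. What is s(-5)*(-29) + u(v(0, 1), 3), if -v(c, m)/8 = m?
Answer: -638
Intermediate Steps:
v(c, m) = -8*m
s(G) = -3 + G**2 (s(G) = -3 + G*G = -3 + G**2)
u(S, y) = 0 (u(S, y) = -5*0 = 0)
s(-5)*(-29) + u(v(0, 1), 3) = (-3 + (-5)**2)*(-29) + 0 = (-3 + 25)*(-29) + 0 = 22*(-29) + 0 = -638 + 0 = -638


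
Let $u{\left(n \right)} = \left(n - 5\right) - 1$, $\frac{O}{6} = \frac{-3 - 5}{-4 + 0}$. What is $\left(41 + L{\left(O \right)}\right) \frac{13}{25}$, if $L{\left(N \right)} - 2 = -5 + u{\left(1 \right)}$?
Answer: $\frac{429}{25} \approx 17.16$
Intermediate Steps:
$O = 12$ ($O = 6 \frac{-3 - 5}{-4 + 0} = 6 \left(- \frac{8}{-4}\right) = 6 \left(\left(-8\right) \left(- \frac{1}{4}\right)\right) = 6 \cdot 2 = 12$)
$u{\left(n \right)} = -6 + n$ ($u{\left(n \right)} = \left(-5 + n\right) - 1 = -6 + n$)
$L{\left(N \right)} = -8$ ($L{\left(N \right)} = 2 + \left(-5 + \left(-6 + 1\right)\right) = 2 - 10 = -8$)
$\left(41 + L{\left(O \right)}\right) \frac{13}{25} = \left(41 - 8\right) \frac{13}{25} = 33 \cdot 13 \cdot \frac{1}{25} = 33 \cdot \frac{13}{25} = \frac{429}{25}$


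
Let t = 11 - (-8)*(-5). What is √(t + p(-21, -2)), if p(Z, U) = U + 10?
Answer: I*√21 ≈ 4.5826*I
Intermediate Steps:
p(Z, U) = 10 + U
t = -29 (t = 11 - 8*5 = 11 - 40 = -29)
√(t + p(-21, -2)) = √(-29 + (10 - 2)) = √(-29 + 8) = √(-21) = I*√21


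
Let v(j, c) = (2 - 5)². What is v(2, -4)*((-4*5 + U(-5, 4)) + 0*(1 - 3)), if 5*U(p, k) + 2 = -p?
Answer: -873/5 ≈ -174.60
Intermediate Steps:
U(p, k) = -⅖ - p/5 (U(p, k) = -⅖ + (-p)/5 = -⅖ - p/5)
v(j, c) = 9 (v(j, c) = (-3)² = 9)
v(2, -4)*((-4*5 + U(-5, 4)) + 0*(1 - 3)) = 9*((-4*5 + (-⅖ - ⅕*(-5))) + 0*(1 - 3)) = 9*((-20 + (-⅖ + 1)) + 0*(-2)) = 9*((-20 + ⅗) + 0) = 9*(-97/5 + 0) = 9*(-97/5) = -873/5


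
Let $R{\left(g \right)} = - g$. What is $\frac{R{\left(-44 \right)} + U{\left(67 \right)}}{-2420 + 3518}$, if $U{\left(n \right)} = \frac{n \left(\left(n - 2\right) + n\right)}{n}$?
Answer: $\frac{88}{549} \approx 0.16029$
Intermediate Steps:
$U{\left(n \right)} = -2 + 2 n$ ($U{\left(n \right)} = \frac{n \left(\left(-2 + n\right) + n\right)}{n} = \frac{n \left(-2 + 2 n\right)}{n} = -2 + 2 n$)
$\frac{R{\left(-44 \right)} + U{\left(67 \right)}}{-2420 + 3518} = \frac{\left(-1\right) \left(-44\right) + \left(-2 + 2 \cdot 67\right)}{-2420 + 3518} = \frac{44 + \left(-2 + 134\right)}{1098} = \left(44 + 132\right) \frac{1}{1098} = 176 \cdot \frac{1}{1098} = \frac{88}{549}$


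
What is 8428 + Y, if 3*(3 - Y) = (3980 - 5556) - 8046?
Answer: 34915/3 ≈ 11638.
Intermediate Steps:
Y = 9631/3 (Y = 3 - ((3980 - 5556) - 8046)/3 = 3 - (-1576 - 8046)/3 = 3 - ⅓*(-9622) = 3 + 9622/3 = 9631/3 ≈ 3210.3)
8428 + Y = 8428 + 9631/3 = 34915/3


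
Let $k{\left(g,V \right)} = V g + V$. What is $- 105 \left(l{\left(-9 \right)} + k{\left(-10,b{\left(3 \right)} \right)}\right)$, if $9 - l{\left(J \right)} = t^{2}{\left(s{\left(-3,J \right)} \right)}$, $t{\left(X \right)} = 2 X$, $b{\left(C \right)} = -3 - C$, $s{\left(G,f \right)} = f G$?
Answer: $299565$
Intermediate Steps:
$s{\left(G,f \right)} = G f$
$l{\left(J \right)} = 9 - 36 J^{2}$ ($l{\left(J \right)} = 9 - \left(2 \left(- 3 J\right)\right)^{2} = 9 - \left(- 6 J\right)^{2} = 9 - 36 J^{2}$)
$k{\left(g,V \right)} = V + V g$
$- 105 \left(l{\left(-9 \right)} + k{\left(-10,b{\left(3 \right)} \right)}\right) = - 105 \left(\left(9 - 36 \left(-9\right)^{2}\right) + \left(-3 - 3\right) \left(1 - 10\right)\right) = - 105 \left(\left(9 - 2916\right) + \left(-3 - 3\right) \left(-9\right)\right) = - 105 \left(\left(9 - 2916\right) - -54\right) = - 105 \left(-2907 + 54\right) = \left(-105\right) \left(-2853\right) = 299565$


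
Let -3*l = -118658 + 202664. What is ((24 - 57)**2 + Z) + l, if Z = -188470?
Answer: -215383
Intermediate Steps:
l = -28002 (l = -(-118658 + 202664)/3 = -1/3*84006 = -28002)
((24 - 57)**2 + Z) + l = ((24 - 57)**2 - 188470) - 28002 = ((-33)**2 - 188470) - 28002 = (1089 - 188470) - 28002 = -187381 - 28002 = -215383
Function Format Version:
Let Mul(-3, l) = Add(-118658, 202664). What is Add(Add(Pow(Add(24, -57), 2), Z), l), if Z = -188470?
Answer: -215383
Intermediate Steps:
l = -28002 (l = Mul(Rational(-1, 3), Add(-118658, 202664)) = Mul(Rational(-1, 3), 84006) = -28002)
Add(Add(Pow(Add(24, -57), 2), Z), l) = Add(Add(Pow(Add(24, -57), 2), -188470), -28002) = Add(Add(Pow(-33, 2), -188470), -28002) = Add(Add(1089, -188470), -28002) = Add(-187381, -28002) = -215383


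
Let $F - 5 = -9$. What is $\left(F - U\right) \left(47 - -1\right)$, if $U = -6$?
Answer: $96$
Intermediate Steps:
$F = -4$ ($F = 5 - 9 = -4$)
$\left(F - U\right) \left(47 - -1\right) = \left(-4 - -6\right) \left(47 - -1\right) = \left(-4 + 6\right) \left(47 + 1\right) = 2 \cdot 48 = 96$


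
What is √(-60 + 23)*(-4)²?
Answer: 16*I*√37 ≈ 97.324*I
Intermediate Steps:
√(-60 + 23)*(-4)² = √(-37)*16 = (I*√37)*16 = 16*I*√37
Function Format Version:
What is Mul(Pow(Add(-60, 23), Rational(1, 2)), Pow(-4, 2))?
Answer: Mul(16, I, Pow(37, Rational(1, 2))) ≈ Mul(97.324, I)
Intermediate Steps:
Mul(Pow(Add(-60, 23), Rational(1, 2)), Pow(-4, 2)) = Mul(Pow(-37, Rational(1, 2)), 16) = Mul(Mul(I, Pow(37, Rational(1, 2))), 16) = Mul(16, I, Pow(37, Rational(1, 2)))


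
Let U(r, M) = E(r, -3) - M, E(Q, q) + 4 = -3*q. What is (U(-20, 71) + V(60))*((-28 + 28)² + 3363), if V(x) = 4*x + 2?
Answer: 591888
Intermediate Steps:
E(Q, q) = -4 - 3*q
V(x) = 2 + 4*x
U(r, M) = 5 - M (U(r, M) = (-4 - 3*(-3)) - M = (-4 + 9) - M = 5 - M)
(U(-20, 71) + V(60))*((-28 + 28)² + 3363) = ((5 - 1*71) + (2 + 4*60))*((-28 + 28)² + 3363) = ((5 - 71) + (2 + 240))*(0² + 3363) = (-66 + 242)*(0 + 3363) = 176*3363 = 591888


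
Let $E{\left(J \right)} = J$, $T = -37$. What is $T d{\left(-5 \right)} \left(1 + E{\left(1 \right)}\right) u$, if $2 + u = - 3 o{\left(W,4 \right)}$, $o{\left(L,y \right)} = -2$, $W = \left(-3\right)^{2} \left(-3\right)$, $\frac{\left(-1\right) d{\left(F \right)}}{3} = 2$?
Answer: $1776$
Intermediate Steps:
$d{\left(F \right)} = -6$ ($d{\left(F \right)} = \left(-3\right) 2 = -6$)
$W = -27$ ($W = 9 \left(-3\right) = -27$)
$u = 4$ ($u = -2 - -6 = -2 + 6 = 4$)
$T d{\left(-5 \right)} \left(1 + E{\left(1 \right)}\right) u = \left(-37\right) \left(-6\right) \left(1 + 1\right) 4 = 222 \cdot 2 \cdot 4 = 222 \cdot 8 = 1776$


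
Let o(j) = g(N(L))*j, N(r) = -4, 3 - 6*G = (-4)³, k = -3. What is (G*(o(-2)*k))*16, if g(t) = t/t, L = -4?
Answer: 1072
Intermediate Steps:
G = 67/6 (G = ½ - ⅙*(-4)³ = ½ - ⅙*(-64) = ½ + 32/3 = 67/6 ≈ 11.167)
g(t) = 1
o(j) = j (o(j) = 1*j = j)
(G*(o(-2)*k))*16 = (67*(-2*(-3))/6)*16 = ((67/6)*6)*16 = 67*16 = 1072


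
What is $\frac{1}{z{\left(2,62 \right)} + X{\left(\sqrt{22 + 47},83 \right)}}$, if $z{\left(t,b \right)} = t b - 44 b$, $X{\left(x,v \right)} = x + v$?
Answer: $- \frac{2521}{6355372} - \frac{\sqrt{69}}{6355372} \approx -0.00039798$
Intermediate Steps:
$X{\left(x,v \right)} = v + x$
$z{\left(t,b \right)} = - 44 b + b t$ ($z{\left(t,b \right)} = b t - 44 b = - 44 b + b t$)
$\frac{1}{z{\left(2,62 \right)} + X{\left(\sqrt{22 + 47},83 \right)}} = \frac{1}{62 \left(-44 + 2\right) + \left(83 + \sqrt{22 + 47}\right)} = \frac{1}{62 \left(-42\right) + \left(83 + \sqrt{69}\right)} = \frac{1}{-2604 + \left(83 + \sqrt{69}\right)} = \frac{1}{-2521 + \sqrt{69}}$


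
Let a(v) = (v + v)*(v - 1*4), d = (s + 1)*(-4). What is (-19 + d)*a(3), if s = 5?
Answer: 258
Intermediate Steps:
d = -24 (d = (5 + 1)*(-4) = 6*(-4) = -24)
a(v) = 2*v*(-4 + v) (a(v) = (2*v)*(v - 4) = (2*v)*(-4 + v) = 2*v*(-4 + v))
(-19 + d)*a(3) = (-19 - 24)*(2*3*(-4 + 3)) = -86*3*(-1) = -43*(-6) = 258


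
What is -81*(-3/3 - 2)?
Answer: 243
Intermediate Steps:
-81*(-3/3 - 2) = -81*(-3*⅓ - 2) = -81*(-1 - 2) = -81*(-3) = 243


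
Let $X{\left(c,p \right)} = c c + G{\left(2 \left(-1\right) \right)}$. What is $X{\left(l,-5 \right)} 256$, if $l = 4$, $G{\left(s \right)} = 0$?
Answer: $4096$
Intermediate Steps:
$X{\left(c,p \right)} = c^{2}$ ($X{\left(c,p \right)} = c c + 0 = c^{2} + 0 = c^{2}$)
$X{\left(l,-5 \right)} 256 = 4^{2} \cdot 256 = 16 \cdot 256 = 4096$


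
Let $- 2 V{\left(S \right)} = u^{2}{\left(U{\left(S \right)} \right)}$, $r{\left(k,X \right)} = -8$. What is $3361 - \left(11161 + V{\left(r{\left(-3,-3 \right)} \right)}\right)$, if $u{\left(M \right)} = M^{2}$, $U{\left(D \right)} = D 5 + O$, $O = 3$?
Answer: $\frac{1858561}{2} \approx 9.2928 \cdot 10^{5}$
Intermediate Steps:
$U{\left(D \right)} = 3 + 5 D$ ($U{\left(D \right)} = D 5 + 3 = 5 D + 3 = 3 + 5 D$)
$V{\left(S \right)} = - \frac{\left(3 + 5 S\right)^{4}}{2}$ ($V{\left(S \right)} = - \frac{\left(\left(3 + 5 S\right)^{2}\right)^{2}}{2} = - \frac{\left(3 + 5 S\right)^{4}}{2}$)
$3361 - \left(11161 + V{\left(r{\left(-3,-3 \right)} \right)}\right) = 3361 - \left(11161 - \frac{\left(3 + 5 \left(-8\right)\right)^{4}}{2}\right) = 3361 - \left(11161 - \frac{\left(3 - 40\right)^{4}}{2}\right) = 3361 - \left(11161 - \frac{\left(-37\right)^{4}}{2}\right) = 3361 - \left(11161 - \frac{1874161}{2}\right) = 3361 - - \frac{1851839}{2} = 3361 + \frac{1851839}{2} = \frac{1858561}{2}$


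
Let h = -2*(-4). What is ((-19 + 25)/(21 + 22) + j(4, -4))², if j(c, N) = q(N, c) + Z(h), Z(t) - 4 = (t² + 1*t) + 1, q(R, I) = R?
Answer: 9891025/1849 ≈ 5349.4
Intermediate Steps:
h = 8
Z(t) = 5 + t + t² (Z(t) = 4 + ((t² + 1*t) + 1) = 4 + ((t² + t) + 1) = 4 + ((t + t²) + 1) = 4 + (1 + t + t²) = 5 + t + t²)
j(c, N) = 77 + N (j(c, N) = N + (5 + 8 + 8²) = N + (5 + 8 + 64) = N + 77 = 77 + N)
((-19 + 25)/(21 + 22) + j(4, -4))² = ((-19 + 25)/(21 + 22) + (77 - 4))² = (6/43 + 73)² = (3145/43)² = 9891025/1849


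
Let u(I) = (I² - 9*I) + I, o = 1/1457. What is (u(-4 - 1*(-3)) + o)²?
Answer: 171976996/2122849 ≈ 81.012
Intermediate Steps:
o = 1/1457 ≈ 0.00068634
u(I) = I² - 8*I
(u(-4 - 1*(-3)) + o)² = ((-4 - 1*(-3))*(-8 + (-4 - 1*(-3))) + 1/1457)² = ((-4 + 3)*(-8 + (-4 + 3)) + 1/1457)² = (-(-8 - 1) + 1/1457)² = (-1*(-9) + 1/1457)² = (9 + 1/1457)² = (13114/1457)² = 171976996/2122849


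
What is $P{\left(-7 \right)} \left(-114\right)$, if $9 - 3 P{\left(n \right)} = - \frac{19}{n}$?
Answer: $- \frac{1672}{7} \approx -238.86$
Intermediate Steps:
$P{\left(n \right)} = 3 + \frac{19}{3 n}$ ($P{\left(n \right)} = 3 - \frac{\left(-19\right) \frac{1}{n}}{3} = 3 + \frac{19}{3 n}$)
$P{\left(-7 \right)} \left(-114\right) = \left(3 + \frac{19}{3 \left(-7\right)}\right) \left(-114\right) = \left(3 + \frac{19}{3} \left(- \frac{1}{7}\right)\right) \left(-114\right) = \left(3 - \frac{19}{21}\right) \left(-114\right) = \frac{44}{21} \left(-114\right) = - \frac{1672}{7}$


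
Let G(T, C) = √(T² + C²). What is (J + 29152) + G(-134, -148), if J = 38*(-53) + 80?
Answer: 27218 + 2*√9965 ≈ 27418.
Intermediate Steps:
J = -1934 (J = -2014 + 80 = -1934)
G(T, C) = √(C² + T²)
(J + 29152) + G(-134, -148) = (-1934 + 29152) + √((-148)² + (-134)²) = 27218 + √(21904 + 17956) = 27218 + √39860 = 27218 + 2*√9965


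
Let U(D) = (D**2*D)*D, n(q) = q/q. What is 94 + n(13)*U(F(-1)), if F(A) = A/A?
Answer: 95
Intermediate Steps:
n(q) = 1
F(A) = 1
U(D) = D**4 (U(D) = D**3*D = D**4)
94 + n(13)*U(F(-1)) = 94 + 1*1**4 = 94 + 1*1 = 94 + 1 = 95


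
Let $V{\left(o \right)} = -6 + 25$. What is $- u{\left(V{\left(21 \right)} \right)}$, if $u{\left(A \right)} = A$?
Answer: $-19$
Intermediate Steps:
$V{\left(o \right)} = 19$
$- u{\left(V{\left(21 \right)} \right)} = \left(-1\right) 19 = -19$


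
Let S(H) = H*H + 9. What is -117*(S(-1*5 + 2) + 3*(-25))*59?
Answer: 393471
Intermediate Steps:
S(H) = 9 + H² (S(H) = H² + 9 = 9 + H²)
-117*(S(-1*5 + 2) + 3*(-25))*59 = -117*((9 + (-1*5 + 2)²) + 3*(-25))*59 = -117*((9 + (-5 + 2)²) - 75)*59 = -117*((9 + (-3)²) - 75)*59 = -117*((9 + 9) - 75)*59 = -117*(18 - 75)*59 = -117*(-57)*59 = 6669*59 = 393471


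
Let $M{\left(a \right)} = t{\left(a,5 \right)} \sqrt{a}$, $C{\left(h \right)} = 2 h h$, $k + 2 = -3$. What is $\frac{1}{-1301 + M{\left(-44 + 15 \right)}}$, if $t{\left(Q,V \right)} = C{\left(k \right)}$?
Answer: $- \frac{1301}{1765101} - \frac{50 i \sqrt{29}}{1765101} \approx -0.00073707 - 0.00015255 i$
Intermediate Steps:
$k = -5$ ($k = -2 - 3 = -5$)
$C{\left(h \right)} = 2 h^{2}$
$t{\left(Q,V \right)} = 50$ ($t{\left(Q,V \right)} = 2 \left(-5\right)^{2} = 2 \cdot 25 = 50$)
$M{\left(a \right)} = 50 \sqrt{a}$
$\frac{1}{-1301 + M{\left(-44 + 15 \right)}} = \frac{1}{-1301 + 50 \sqrt{-44 + 15}} = \frac{1}{-1301 + 50 \sqrt{-29}} = \frac{1}{-1301 + 50 i \sqrt{29}}$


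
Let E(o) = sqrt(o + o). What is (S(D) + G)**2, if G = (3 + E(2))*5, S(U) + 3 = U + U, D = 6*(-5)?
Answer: 1444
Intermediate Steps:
E(o) = sqrt(2)*sqrt(o) (E(o) = sqrt(2*o) = sqrt(2)*sqrt(o))
D = -30
S(U) = -3 + 2*U (S(U) = -3 + (U + U) = -3 + 2*U)
G = 25 (G = (3 + sqrt(2)*sqrt(2))*5 = (3 + 2)*5 = 5*5 = 25)
(S(D) + G)**2 = ((-3 + 2*(-30)) + 25)**2 = ((-3 - 60) + 25)**2 = (-63 + 25)**2 = (-38)**2 = 1444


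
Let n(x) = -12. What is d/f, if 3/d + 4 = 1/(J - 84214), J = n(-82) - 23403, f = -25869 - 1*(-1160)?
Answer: 322887/10637644553 ≈ 3.0353e-5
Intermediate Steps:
f = -24709 (f = -25869 + 1160 = -24709)
J = -23415 (J = -12 - 23403 = -23415)
d = -322887/430517 (d = 3/(-4 + 1/(-23415 - 84214)) = 3/(-4 + 1/(-107629)) = 3/(-4 - 1/107629) = 3/(-430517/107629) = 3*(-107629/430517) = -322887/430517 ≈ -0.75000)
d/f = -322887/430517/(-24709) = -322887/430517*(-1/24709) = 322887/10637644553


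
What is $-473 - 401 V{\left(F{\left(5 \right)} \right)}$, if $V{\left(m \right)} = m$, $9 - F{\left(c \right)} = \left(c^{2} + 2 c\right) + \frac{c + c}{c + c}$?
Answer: $10354$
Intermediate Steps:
$F{\left(c \right)} = 8 - c^{2} - 2 c$ ($F{\left(c \right)} = 9 - \left(\left(c^{2} + 2 c\right) + \frac{c + c}{c + c}\right) = 9 - \left(\left(c^{2} + 2 c\right) + \frac{2 c}{2 c}\right) = 9 - \left(\left(c^{2} + 2 c\right) + 2 c \frac{1}{2 c}\right) = 9 - \left(\left(c^{2} + 2 c\right) + 1\right) = 9 - \left(1 + c^{2} + 2 c\right) = 8 - c^{2} - 2 c$)
$-473 - 401 V{\left(F{\left(5 \right)} \right)} = -473 - 401 \left(8 - 5^{2} - 10\right) = -473 - 401 \left(8 - 25 - 10\right) = -473 - -10827 = -473 + 10827 = 10354$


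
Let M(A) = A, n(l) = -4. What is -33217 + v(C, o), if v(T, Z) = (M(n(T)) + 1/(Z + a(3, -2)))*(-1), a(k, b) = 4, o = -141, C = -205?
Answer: -4550180/137 ≈ -33213.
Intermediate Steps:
v(T, Z) = 4 - 1/(4 + Z) (v(T, Z) = (-4 + 1/(Z + 4))*(-1) = (-4 + 1/(4 + Z))*(-1) = 4 - 1/(4 + Z))
-33217 + v(C, o) = -33217 + (15 + 4*(-141))/(4 - 141) = -33217 + (15 - 564)/(-137) = -33217 - 1/137*(-549) = -33217 + 549/137 = -4550180/137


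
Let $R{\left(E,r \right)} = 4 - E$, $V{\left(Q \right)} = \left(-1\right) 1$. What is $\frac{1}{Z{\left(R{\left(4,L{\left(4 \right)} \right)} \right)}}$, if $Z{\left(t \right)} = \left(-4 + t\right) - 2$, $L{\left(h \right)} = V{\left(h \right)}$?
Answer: $- \frac{1}{6} \approx -0.16667$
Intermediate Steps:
$V{\left(Q \right)} = -1$
$L{\left(h \right)} = -1$
$Z{\left(t \right)} = -6 + t$
$\frac{1}{Z{\left(R{\left(4,L{\left(4 \right)} \right)} \right)}} = \frac{1}{-6 + \left(4 - 4\right)} = \frac{1}{-6 + 0} = \frac{1}{-6} = - \frac{1}{6}$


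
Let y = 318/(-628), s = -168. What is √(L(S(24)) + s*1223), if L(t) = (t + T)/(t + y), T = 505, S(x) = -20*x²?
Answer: I*√2688661637987647854/3617439 ≈ 453.28*I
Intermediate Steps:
y = -159/314 (y = 318*(-1/628) = -159/314 ≈ -0.50637)
L(t) = (505 + t)/(-159/314 + t) (L(t) = (t + 505)/(t - 159/314) = (505 + t)/(-159/314 + t))
√(L(S(24)) + s*1223) = √(314*(505 - 20*24²)/(-159 + 314*(-20*24²)) - 168*1223) = √(314*(505 - 20*576)/(-159 + 314*(-20*576)) - 205464) = √(314*(505 - 11520)/(-159 + 314*(-11520)) - 205464) = √(314*(-11015)/(-159 - 3617280) - 205464) = √(314*(-11015)/(-3617439) - 205464) = √(314*(-1/3617439)*(-11015) - 205464) = √(3458710/3617439 - 205464) = √(-743250027986/3617439) = I*√2688661637987647854/3617439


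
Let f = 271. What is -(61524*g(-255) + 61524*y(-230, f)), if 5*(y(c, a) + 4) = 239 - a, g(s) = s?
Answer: 81642348/5 ≈ 1.6328e+7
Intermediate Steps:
y(c, a) = 219/5 - a/5 (y(c, a) = -4 + (239 - a)/5 = -4 + (239/5 - a/5) = 219/5 - a/5)
-(61524*g(-255) + 61524*y(-230, f)) = -(-64969344/5 - 16673004/5) = -61524/(1/((219/5 - 271/5) - 255)) = -61524/(1/(-52/5 - 255)) = -61524/(1/(-1327/5)) = -61524/(-5/1327) = -61524*(-1327/5) = 81642348/5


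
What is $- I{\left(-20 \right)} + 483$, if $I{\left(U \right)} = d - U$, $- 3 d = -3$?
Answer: $462$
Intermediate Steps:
$d = 1$ ($d = \left(- \frac{1}{3}\right) \left(-3\right) = 1$)
$I{\left(U \right)} = 1 - U$
$- I{\left(-20 \right)} + 483 = - (1 - -20) + 483 = - (1 + 20) + 483 = \left(-1\right) 21 + 483 = -21 + 483 = 462$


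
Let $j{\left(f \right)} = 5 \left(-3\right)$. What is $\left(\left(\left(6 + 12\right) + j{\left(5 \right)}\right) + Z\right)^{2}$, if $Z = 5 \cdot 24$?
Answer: $15129$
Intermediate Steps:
$j{\left(f \right)} = -15$
$Z = 120$
$\left(\left(\left(6 + 12\right) + j{\left(5 \right)}\right) + Z\right)^{2} = \left(\left(\left(6 + 12\right) - 15\right) + 120\right)^{2} = \left(\left(18 - 15\right) + 120\right)^{2} = \left(3 + 120\right)^{2} = 123^{2} = 15129$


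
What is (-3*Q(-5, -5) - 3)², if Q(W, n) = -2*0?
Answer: 9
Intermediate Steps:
Q(W, n) = 0
(-3*Q(-5, -5) - 3)² = (-3*0 - 3)² = (0 - 3)² = (-3)² = 9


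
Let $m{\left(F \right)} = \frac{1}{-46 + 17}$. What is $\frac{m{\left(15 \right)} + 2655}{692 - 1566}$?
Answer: $- \frac{38497}{12673} \approx -3.0377$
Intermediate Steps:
$m{\left(F \right)} = - \frac{1}{29}$ ($m{\left(F \right)} = \frac{1}{-29} = - \frac{1}{29}$)
$\frac{m{\left(15 \right)} + 2655}{692 - 1566} = \frac{- \frac{1}{29} + 2655}{692 - 1566} = \frac{76994}{29 \left(-874\right)} = \frac{76994}{29} \left(- \frac{1}{874}\right) = - \frac{38497}{12673}$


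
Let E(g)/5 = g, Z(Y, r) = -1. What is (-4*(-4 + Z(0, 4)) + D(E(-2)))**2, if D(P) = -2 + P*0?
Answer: 324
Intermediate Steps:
E(g) = 5*g
D(P) = -2 (D(P) = -2 + 0 = -2)
(-4*(-4 + Z(0, 4)) + D(E(-2)))**2 = (-4*(-4 - 1) - 2)**2 = (-4*(-5) - 2)**2 = (20 - 2)**2 = 18**2 = 324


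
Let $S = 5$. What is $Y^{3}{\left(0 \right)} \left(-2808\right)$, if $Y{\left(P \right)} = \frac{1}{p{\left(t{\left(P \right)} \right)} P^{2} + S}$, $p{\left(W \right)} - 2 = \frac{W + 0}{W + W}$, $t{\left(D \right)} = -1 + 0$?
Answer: $- \frac{2808}{125} \approx -22.464$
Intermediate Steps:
$t{\left(D \right)} = -1$
$p{\left(W \right)} = \frac{5}{2}$ ($p{\left(W \right)} = 2 + \frac{W + 0}{W + W} = 2 + \frac{W}{2 W} = 2 + W \frac{1}{2 W} = 2 + \frac{1}{2} = \frac{5}{2}$)
$Y{\left(P \right)} = \frac{1}{5 + \frac{5 P^{2}}{2}}$ ($Y{\left(P \right)} = \frac{1}{\frac{5 P^{2}}{2} + 5} = \frac{1}{5 + \frac{5 P^{2}}{2}}$)
$Y^{3}{\left(0 \right)} \left(-2808\right) = \left(\frac{2}{5 \left(2 + 0^{2}\right)}\right)^{3} \left(-2808\right) = \left(\frac{2}{5 \left(2 + 0\right)}\right)^{3} \left(-2808\right) = \left(\frac{2}{5 \cdot 2}\right)^{3} \left(-2808\right) = \left(\frac{2}{5} \cdot \frac{1}{2}\right)^{3} \left(-2808\right) = \left(\frac{1}{5}\right)^{3} \left(-2808\right) = \frac{1}{125} \left(-2808\right) = - \frac{2808}{125}$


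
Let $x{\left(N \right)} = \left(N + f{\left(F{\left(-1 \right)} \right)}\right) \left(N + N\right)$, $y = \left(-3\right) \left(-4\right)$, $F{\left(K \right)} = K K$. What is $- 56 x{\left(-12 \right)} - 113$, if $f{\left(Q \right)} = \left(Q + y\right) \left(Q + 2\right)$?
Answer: $36175$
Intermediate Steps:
$F{\left(K \right)} = K^{2}$
$y = 12$
$f{\left(Q \right)} = \left(2 + Q\right) \left(12 + Q\right)$ ($f{\left(Q \right)} = \left(Q + 12\right) \left(Q + 2\right) = \left(12 + Q\right) \left(2 + Q\right) = \left(2 + Q\right) \left(12 + Q\right)$)
$x{\left(N \right)} = 2 N \left(39 + N\right)$ ($x{\left(N \right)} = \left(N + \left(24 + \left(\left(-1\right)^{2}\right)^{2} + 14 \left(-1\right)^{2}\right)\right) \left(N + N\right) = \left(N + \left(24 + 1^{2} + 14 \cdot 1\right)\right) 2 N = \left(N + \left(24 + 1 + 14\right)\right) 2 N = \left(N + 39\right) 2 N = \left(39 + N\right) 2 N = 2 N \left(39 + N\right)$)
$- 56 x{\left(-12 \right)} - 113 = - 56 \cdot 2 \left(-12\right) \left(39 - 12\right) - 113 = - 56 \cdot 2 \left(-12\right) 27 - 113 = \left(-56\right) \left(-648\right) - 113 = 36288 - 113 = 36175$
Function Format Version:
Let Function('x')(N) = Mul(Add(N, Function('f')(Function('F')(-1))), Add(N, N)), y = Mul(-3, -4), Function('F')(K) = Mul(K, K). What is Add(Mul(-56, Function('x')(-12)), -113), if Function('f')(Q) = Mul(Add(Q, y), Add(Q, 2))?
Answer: 36175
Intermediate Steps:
Function('F')(K) = Pow(K, 2)
y = 12
Function('f')(Q) = Mul(Add(2, Q), Add(12, Q)) (Function('f')(Q) = Mul(Add(Q, 12), Add(Q, 2)) = Mul(Add(12, Q), Add(2, Q)) = Mul(Add(2, Q), Add(12, Q)))
Function('x')(N) = Mul(2, N, Add(39, N)) (Function('x')(N) = Mul(Add(N, Add(24, Pow(Pow(-1, 2), 2), Mul(14, Pow(-1, 2)))), Add(N, N)) = Mul(Add(N, Add(24, Pow(1, 2), Mul(14, 1))), Mul(2, N)) = Mul(Add(N, Add(24, 1, 14)), Mul(2, N)) = Mul(Add(N, 39), Mul(2, N)) = Mul(Add(39, N), Mul(2, N)) = Mul(2, N, Add(39, N)))
Add(Mul(-56, Function('x')(-12)), -113) = Add(Mul(-56, Mul(2, -12, Add(39, -12))), -113) = Add(Mul(-56, Mul(2, -12, 27)), -113) = Add(Mul(-56, -648), -113) = Add(36288, -113) = 36175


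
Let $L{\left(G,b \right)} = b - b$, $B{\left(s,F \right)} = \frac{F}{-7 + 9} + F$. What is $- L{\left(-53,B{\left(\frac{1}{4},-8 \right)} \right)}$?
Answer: $0$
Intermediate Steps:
$B{\left(s,F \right)} = \frac{3 F}{2}$ ($B{\left(s,F \right)} = \frac{F}{2} + F = \frac{3 F}{2}$)
$L{\left(G,b \right)} = 0$
$- L{\left(-53,B{\left(\frac{1}{4},-8 \right)} \right)} = \left(-1\right) 0 = 0$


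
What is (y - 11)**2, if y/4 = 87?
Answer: 113569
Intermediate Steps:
y = 348 (y = 4*87 = 348)
(y - 11)**2 = (348 - 11)**2 = 337**2 = 113569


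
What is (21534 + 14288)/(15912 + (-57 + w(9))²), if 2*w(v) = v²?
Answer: 143288/64737 ≈ 2.2134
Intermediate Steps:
w(v) = v²/2
(21534 + 14288)/(15912 + (-57 + w(9))²) = (21534 + 14288)/(15912 + (-57 + (½)*9²)²) = 35822/(15912 + (-57 + (½)*81)²) = 35822/(15912 + (-57 + 81/2)²) = 35822/(15912 + (-33/2)²) = 35822/(15912 + 1089/4) = 35822/(64737/4) = 35822*(4/64737) = 143288/64737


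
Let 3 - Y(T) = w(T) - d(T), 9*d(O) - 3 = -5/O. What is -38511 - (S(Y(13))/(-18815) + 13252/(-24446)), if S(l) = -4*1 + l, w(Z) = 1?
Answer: -207241427680537/5381432433 ≈ -38510.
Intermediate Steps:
d(O) = ⅓ - 5/(9*O) (d(O) = ⅓ + (-5/O)/9 = ⅓ - 5/(9*O))
Y(T) = 2 + (-5 + 3*T)/(9*T) (Y(T) = 3 - (1 - (-5 + 3*T)/(9*T)) = 3 + (-1 + (-5 + 3*T)/(9*T)) = 2 + (-5 + 3*T)/(9*T))
S(l) = -4 + l
-38511 - (S(Y(13))/(-18815) + 13252/(-24446)) = -38511 - ((-4 + (⅑)*(-5 + 21*13)/13)/(-18815) + 13252/(-24446)) = -38511 - ((-4 + (⅑)*(1/13)*(-5 + 273))*(-1/18815) + 13252*(-1/24446)) = -38511 - ((-4 + (⅑)*(1/13)*268)*(-1/18815) - 6626/12223) = -38511 - ((-4 + 268/117)*(-1/18815) - 6626/12223) = -38511 - (-200/117*(-1/18815) - 6626/12223) = -38511 - (40/440271 - 6626/12223) = -38511 - 1*(-2916746726/5381432433) = -38511 + 2916746726/5381432433 = -207241427680537/5381432433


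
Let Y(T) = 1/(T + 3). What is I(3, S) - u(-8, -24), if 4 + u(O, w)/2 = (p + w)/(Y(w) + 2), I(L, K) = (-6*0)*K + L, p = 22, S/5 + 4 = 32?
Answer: 535/41 ≈ 13.049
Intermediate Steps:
S = 140 (S = -20 + 5*32 = -20 + 160 = 140)
Y(T) = 1/(3 + T)
I(L, K) = L (I(L, K) = 0*K + L = 0 + L = L)
u(O, w) = -8 + 2*(22 + w)/(2 + 1/(3 + w)) (u(O, w) = -8 + 2*((22 + w)/(1/(3 + w) + 2)) = -8 + 2*((22 + w)/(2 + 1/(3 + w))) = -8 + 2*(22 + w)/(2 + 1/(3 + w)))
I(3, S) - u(-8, -24) = 3 - 2*(-4 + (3 - 24)*(14 - 24))/(7 + 2*(-24)) = 3 - 2*(-4 - 21*(-10))/(7 - 48) = 3 - 2*(-4 + 210)/(-41) = 3 - 2*(-1)*206/41 = 3 - 1*(-412/41) = 3 + 412/41 = 535/41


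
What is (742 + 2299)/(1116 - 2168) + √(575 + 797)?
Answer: -3041/1052 + 14*√7 ≈ 34.150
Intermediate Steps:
(742 + 2299)/(1116 - 2168) + √(575 + 797) = 3041/(-1052) + √1372 = 3041*(-1/1052) + 14*√7 = -3041/1052 + 14*√7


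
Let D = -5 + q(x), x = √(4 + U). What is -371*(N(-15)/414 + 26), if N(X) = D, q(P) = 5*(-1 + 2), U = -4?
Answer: -9646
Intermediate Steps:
x = 0 (x = √(4 - 4) = √0 = 0)
q(P) = 5 (q(P) = 5*1 = 5)
D = 0 (D = -5 + 5 = 0)
N(X) = 0
-371*(N(-15)/414 + 26) = -371*(0/414 + 26) = -371*(0*(1/414) + 26) = -371*(0 + 26) = -371*26 = -9646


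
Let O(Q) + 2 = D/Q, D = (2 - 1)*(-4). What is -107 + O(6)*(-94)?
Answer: 431/3 ≈ 143.67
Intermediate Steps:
D = -4 (D = 1*(-4) = -4)
O(Q) = -2 - 4/Q
-107 + O(6)*(-94) = -107 + (-2 - 4/6)*(-94) = -107 + (-2 - 4*⅙)*(-94) = -107 + (-2 - ⅔)*(-94) = -107 - 8/3*(-94) = -107 + 752/3 = 431/3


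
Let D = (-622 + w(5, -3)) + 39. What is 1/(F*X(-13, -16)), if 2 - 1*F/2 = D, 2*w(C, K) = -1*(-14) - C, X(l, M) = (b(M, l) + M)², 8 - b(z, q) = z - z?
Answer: 1/74304 ≈ 1.3458e-5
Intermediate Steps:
b(z, q) = 8 (b(z, q) = 8 - (z - z) = 8 - 1*0 = 8 + 0 = 8)
X(l, M) = (8 + M)²
w(C, K) = 7 - C/2 (w(C, K) = (-1*(-14) - C)/2 = (14 - C)/2 = 7 - C/2)
D = -1157/2 (D = (-622 + (7 - ½*5)) + 39 = (-622 + (7 - 5/2)) + 39 = (-622 + 9/2) + 39 = -1235/2 + 39 = -1157/2 ≈ -578.50)
F = 1161 (F = 4 - 2*(-1157/2) = 4 + 1157 = 1161)
1/(F*X(-13, -16)) = 1/(1161*(8 - 16)²) = 1/(1161*(-8)²) = 1/(1161*64) = 1/74304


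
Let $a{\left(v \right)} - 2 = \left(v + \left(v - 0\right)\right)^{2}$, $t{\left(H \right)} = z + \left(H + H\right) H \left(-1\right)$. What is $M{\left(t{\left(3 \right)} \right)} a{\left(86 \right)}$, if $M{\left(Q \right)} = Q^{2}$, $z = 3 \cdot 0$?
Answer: $9585864$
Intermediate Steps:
$z = 0$
$t{\left(H \right)} = - 2 H^{2}$ ($t{\left(H \right)} = 0 + \left(H + H\right) H \left(-1\right) = 0 + 2 H H \left(-1\right) = 0 + 2 H^{2} \left(-1\right) = 0 - 2 H^{2} = - 2 H^{2}$)
$a{\left(v \right)} = 2 + 4 v^{2}$ ($a{\left(v \right)} = 2 + \left(v + \left(v - 0\right)\right)^{2} = 2 + \left(v + \left(v + 0\right)\right)^{2} = 2 + \left(v + v\right)^{2} = 2 + \left(2 v\right)^{2} = 2 + 4 v^{2}$)
$M{\left(t{\left(3 \right)} \right)} a{\left(86 \right)} = \left(- 2 \cdot 3^{2}\right)^{2} \left(2 + 4 \cdot 86^{2}\right) = \left(\left(-2\right) 9\right)^{2} \left(2 + 4 \cdot 7396\right) = \left(-18\right)^{2} \left(2 + 29584\right) = 324 \cdot 29586 = 9585864$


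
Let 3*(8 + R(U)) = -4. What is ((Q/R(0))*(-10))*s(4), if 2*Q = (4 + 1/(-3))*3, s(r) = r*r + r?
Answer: 825/7 ≈ 117.86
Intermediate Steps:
R(U) = -28/3 (R(U) = -8 + (⅓)*(-4) = -8 - 4/3 = -28/3)
s(r) = r + r² (s(r) = r² + r = r + r²)
Q = 11/2 (Q = ((4 + 1/(-3))*3)/2 = ((4 - ⅓)*3)/2 = ((11/3)*3)/2 = (½)*11 = 11/2 ≈ 5.5000)
((Q/R(0))*(-10))*s(4) = ((11/(2*(-28/3)))*(-10))*(4*(1 + 4)) = (((11/2)*(-3/28))*(-10))*(4*5) = -33/56*(-10)*20 = (165/28)*20 = 825/7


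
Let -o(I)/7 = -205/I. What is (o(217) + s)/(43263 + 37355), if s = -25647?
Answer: -397426/1249579 ≈ -0.31805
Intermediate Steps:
o(I) = 1435/I (o(I) = -(-1435)/I = 1435/I)
(o(217) + s)/(43263 + 37355) = (1435/217 - 25647)/(43263 + 37355) = (1435*(1/217) - 25647)/80618 = (205/31 - 25647)*(1/80618) = -794852/31*1/80618 = -397426/1249579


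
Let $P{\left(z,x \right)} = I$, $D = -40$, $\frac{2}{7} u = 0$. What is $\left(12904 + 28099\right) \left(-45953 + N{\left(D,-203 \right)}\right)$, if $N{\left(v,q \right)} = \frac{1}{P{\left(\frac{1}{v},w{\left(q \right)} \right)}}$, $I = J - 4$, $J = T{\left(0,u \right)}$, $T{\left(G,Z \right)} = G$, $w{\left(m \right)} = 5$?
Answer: $- \frac{7536884439}{4} \approx -1.8842 \cdot 10^{9}$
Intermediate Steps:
$u = 0$ ($u = \frac{7}{2} \cdot 0 = 0$)
$J = 0$
$I = -4$ ($I = 0 - 4 = -4$)
$P{\left(z,x \right)} = -4$
$N{\left(v,q \right)} = - \frac{1}{4}$ ($N{\left(v,q \right)} = \frac{1}{-4} = - \frac{1}{4}$)
$\left(12904 + 28099\right) \left(-45953 + N{\left(D,-203 \right)}\right) = \left(12904 + 28099\right) \left(-45953 - \frac{1}{4}\right) = 41003 \left(- \frac{183813}{4}\right) = - \frac{7536884439}{4}$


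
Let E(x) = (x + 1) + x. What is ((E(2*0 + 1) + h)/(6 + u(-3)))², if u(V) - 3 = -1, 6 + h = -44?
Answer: 2209/64 ≈ 34.516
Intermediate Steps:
h = -50 (h = -6 - 44 = -50)
u(V) = 2 (u(V) = 3 - 1 = 2)
E(x) = 1 + 2*x (E(x) = (1 + x) + x = 1 + 2*x)
((E(2*0 + 1) + h)/(6 + u(-3)))² = (((1 + 2*(2*0 + 1)) - 50)/(6 + 2))² = (((1 + 2*(0 + 1)) - 50)/8)² = (((1 + 2*1) - 50)*(⅛))² = (((1 + 2) - 50)*(⅛))² = ((3 - 50)*(⅛))² = (-47*⅛)² = (-47/8)² = 2209/64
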